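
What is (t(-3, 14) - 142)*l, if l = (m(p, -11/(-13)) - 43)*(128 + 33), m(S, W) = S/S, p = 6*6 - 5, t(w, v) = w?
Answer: 980490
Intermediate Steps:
p = 31 (p = 36 - 5 = 31)
m(S, W) = 1
l = -6762 (l = (1 - 43)*(128 + 33) = -42*161 = -6762)
(t(-3, 14) - 142)*l = (-3 - 142)*(-6762) = -145*(-6762) = 980490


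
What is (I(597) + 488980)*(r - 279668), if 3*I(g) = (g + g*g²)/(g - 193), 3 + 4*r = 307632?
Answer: -108871780485465/808 ≈ -1.3474e+11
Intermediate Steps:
r = 307629/4 (r = -¾ + (¼)*307632 = -¾ + 76908 = 307629/4 ≈ 76907.)
I(g) = (g + g³)/(3*(-193 + g)) (I(g) = ((g + g*g²)/(g - 193))/3 = ((g + g³)/(-193 + g))/3 = (g + g³)/(3*(-193 + g)))
(I(597) + 488980)*(r - 279668) = ((597 + 597³)/(-579 + 3*597) + 488980)*(307629/4 - 279668) = ((597 + 212776173)/(-579 + 1791) + 488980)*(-811043/4) = (212776770/1212 + 488980)*(-811043/4) = ((1/1212)*212776770 + 488980)*(-811043/4) = (35462795/202 + 488980)*(-811043/4) = (134236755/202)*(-811043/4) = -108871780485465/808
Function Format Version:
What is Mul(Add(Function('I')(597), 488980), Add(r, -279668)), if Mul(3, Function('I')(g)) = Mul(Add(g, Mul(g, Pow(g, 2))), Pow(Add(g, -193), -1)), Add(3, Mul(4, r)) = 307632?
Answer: Rational(-108871780485465, 808) ≈ -1.3474e+11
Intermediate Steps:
r = Rational(307629, 4) (r = Add(Rational(-3, 4), Mul(Rational(1, 4), 307632)) = Add(Rational(-3, 4), 76908) = Rational(307629, 4) ≈ 76907.)
Function('I')(g) = Mul(Rational(1, 3), Pow(Add(-193, g), -1), Add(g, Pow(g, 3))) (Function('I')(g) = Mul(Rational(1, 3), Mul(Add(g, Mul(g, Pow(g, 2))), Pow(Add(g, -193), -1))) = Mul(Rational(1, 3), Mul(Add(g, Pow(g, 3)), Pow(Add(-193, g), -1))) = Mul(Rational(1, 3), Mul(Pow(Add(-193, g), -1), Add(g, Pow(g, 3)))) = Mul(Rational(1, 3), Pow(Add(-193, g), -1), Add(g, Pow(g, 3))))
Mul(Add(Function('I')(597), 488980), Add(r, -279668)) = Mul(Add(Mul(Pow(Add(-579, Mul(3, 597)), -1), Add(597, Pow(597, 3))), 488980), Add(Rational(307629, 4), -279668)) = Mul(Add(Mul(Pow(Add(-579, 1791), -1), Add(597, 212776173)), 488980), Rational(-811043, 4)) = Mul(Add(Mul(Pow(1212, -1), 212776770), 488980), Rational(-811043, 4)) = Mul(Add(Mul(Rational(1, 1212), 212776770), 488980), Rational(-811043, 4)) = Mul(Add(Rational(35462795, 202), 488980), Rational(-811043, 4)) = Mul(Rational(134236755, 202), Rational(-811043, 4)) = Rational(-108871780485465, 808)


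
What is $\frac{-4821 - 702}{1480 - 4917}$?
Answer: $\frac{789}{491} \approx 1.6069$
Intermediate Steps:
$\frac{-4821 - 702}{1480 - 4917} = - \frac{5523}{-3437} = \left(-5523\right) \left(- \frac{1}{3437}\right) = \frac{789}{491}$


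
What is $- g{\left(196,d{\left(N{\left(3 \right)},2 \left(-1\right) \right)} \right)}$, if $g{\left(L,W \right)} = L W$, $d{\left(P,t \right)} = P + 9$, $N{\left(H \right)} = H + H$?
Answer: $-2940$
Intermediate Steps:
$N{\left(H \right)} = 2 H$
$d{\left(P,t \right)} = 9 + P$
$- g{\left(196,d{\left(N{\left(3 \right)},2 \left(-1\right) \right)} \right)} = - 196 \left(9 + 2 \cdot 3\right) = - 196 \left(9 + 6\right) = - 196 \cdot 15 = \left(-1\right) 2940 = -2940$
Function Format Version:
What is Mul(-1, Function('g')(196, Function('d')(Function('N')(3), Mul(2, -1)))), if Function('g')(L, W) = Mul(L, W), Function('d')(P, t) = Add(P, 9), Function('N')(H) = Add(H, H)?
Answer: -2940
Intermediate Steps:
Function('N')(H) = Mul(2, H)
Function('d')(P, t) = Add(9, P)
Mul(-1, Function('g')(196, Function('d')(Function('N')(3), Mul(2, -1)))) = Mul(-1, Mul(196, Add(9, Mul(2, 3)))) = Mul(-1, Mul(196, Add(9, 6))) = Mul(-1, Mul(196, 15)) = Mul(-1, 2940) = -2940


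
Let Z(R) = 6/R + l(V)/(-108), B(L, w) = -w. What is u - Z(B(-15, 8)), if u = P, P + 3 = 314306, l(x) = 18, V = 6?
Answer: 3771647/12 ≈ 3.1430e+5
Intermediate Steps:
P = 314303 (P = -3 + 314306 = 314303)
Z(R) = -⅙ + 6/R (Z(R) = 6/R + 18/(-108) = 6/R + 18*(-1/108) = 6/R - ⅙ = -⅙ + 6/R)
u = 314303
u - Z(B(-15, 8)) = 314303 - (36 - (-1)*8)/(6*((-1*8))) = 314303 - (36 - 1*(-8))/(6*(-8)) = 314303 - (-1)*(36 + 8)/(6*8) = 314303 - (-1)*44/(6*8) = 314303 - 1*(-11/12) = 314303 + 11/12 = 3771647/12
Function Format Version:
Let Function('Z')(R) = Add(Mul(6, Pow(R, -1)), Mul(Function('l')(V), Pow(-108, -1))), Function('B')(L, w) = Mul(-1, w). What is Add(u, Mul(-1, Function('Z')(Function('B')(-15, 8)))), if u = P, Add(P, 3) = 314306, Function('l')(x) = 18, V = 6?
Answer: Rational(3771647, 12) ≈ 3.1430e+5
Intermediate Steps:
P = 314303 (P = Add(-3, 314306) = 314303)
Function('Z')(R) = Add(Rational(-1, 6), Mul(6, Pow(R, -1))) (Function('Z')(R) = Add(Mul(6, Pow(R, -1)), Mul(18, Pow(-108, -1))) = Add(Mul(6, Pow(R, -1)), Mul(18, Rational(-1, 108))) = Add(Mul(6, Pow(R, -1)), Rational(-1, 6)) = Add(Rational(-1, 6), Mul(6, Pow(R, -1))))
u = 314303
Add(u, Mul(-1, Function('Z')(Function('B')(-15, 8)))) = Add(314303, Mul(-1, Mul(Rational(1, 6), Pow(Mul(-1, 8), -1), Add(36, Mul(-1, Mul(-1, 8)))))) = Add(314303, Mul(-1, Mul(Rational(1, 6), Pow(-8, -1), Add(36, Mul(-1, -8))))) = Add(314303, Mul(-1, Mul(Rational(1, 6), Rational(-1, 8), Add(36, 8)))) = Add(314303, Mul(-1, Mul(Rational(1, 6), Rational(-1, 8), 44))) = Add(314303, Mul(-1, Rational(-11, 12))) = Add(314303, Rational(11, 12)) = Rational(3771647, 12)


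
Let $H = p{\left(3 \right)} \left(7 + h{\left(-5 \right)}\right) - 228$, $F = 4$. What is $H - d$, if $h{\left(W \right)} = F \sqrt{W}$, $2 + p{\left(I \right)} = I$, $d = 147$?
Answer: $-368 + 4 i \sqrt{5} \approx -368.0 + 8.9443 i$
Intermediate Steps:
$p{\left(I \right)} = -2 + I$
$h{\left(W \right)} = 4 \sqrt{W}$
$H = -221 + 4 i \sqrt{5}$ ($H = \left(-2 + 3\right) \left(7 + 4 \sqrt{-5}\right) - 228 = 1 \left(7 + 4 i \sqrt{5}\right) - 228 = \left(7 + 4 i \sqrt{5}\right) - 228 = -221 + 4 i \sqrt{5} \approx -221.0 + 8.9443 i$)
$H - d = \left(-221 + 4 i \sqrt{5}\right) - 147 = -368 + 4 i \sqrt{5}$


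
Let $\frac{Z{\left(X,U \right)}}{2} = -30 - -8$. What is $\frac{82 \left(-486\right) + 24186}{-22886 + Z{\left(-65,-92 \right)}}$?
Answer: $\frac{7833}{11465} \approx 0.68321$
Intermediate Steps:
$Z{\left(X,U \right)} = -44$ ($Z{\left(X,U \right)} = 2 \left(-30 - -8\right) = 2 \left(-30 + 8\right) = 2 \left(-22\right) = -44$)
$\frac{82 \left(-486\right) + 24186}{-22886 + Z{\left(-65,-92 \right)}} = \frac{82 \left(-486\right) + 24186}{-22886 - 44} = \frac{-39852 + 24186}{-22930} = \left(-15666\right) \left(- \frac{1}{22930}\right) = \frac{7833}{11465}$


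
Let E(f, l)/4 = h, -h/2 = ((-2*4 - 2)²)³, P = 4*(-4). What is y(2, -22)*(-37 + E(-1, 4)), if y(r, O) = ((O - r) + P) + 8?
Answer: 256001184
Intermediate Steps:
P = -16
y(r, O) = -8 + O - r (y(r, O) = ((O - r) - 16) + 8 = (-16 + O - r) + 8 = -8 + O - r)
h = -2000000 (h = -2*(-2*4 - 2)⁶ = -2*(-8 - 2)⁶ = -2*((-10)²)³ = -2*100³ = -2*1000000 = -2000000)
E(f, l) = -8000000 (E(f, l) = 4*(-2000000) = -8000000)
y(2, -22)*(-37 + E(-1, 4)) = (-8 - 22 - 1*2)*(-37 - 8000000) = (-8 - 22 - 2)*(-8000037) = -32*(-8000037) = 256001184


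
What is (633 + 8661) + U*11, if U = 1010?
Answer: 20404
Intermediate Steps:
(633 + 8661) + U*11 = (633 + 8661) + 1010*11 = 9294 + 11110 = 20404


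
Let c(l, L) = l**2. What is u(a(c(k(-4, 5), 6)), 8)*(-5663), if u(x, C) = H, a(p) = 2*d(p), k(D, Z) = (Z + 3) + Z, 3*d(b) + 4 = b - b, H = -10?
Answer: 56630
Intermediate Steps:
d(b) = -4/3 (d(b) = -4/3 + (b - b)/3 = -4/3 + (1/3)*0 = -4/3 + 0 = -4/3)
k(D, Z) = 3 + 2*Z (k(D, Z) = (3 + Z) + Z = 3 + 2*Z)
a(p) = -8/3 (a(p) = 2*(-4/3) = -8/3)
u(x, C) = -10
u(a(c(k(-4, 5), 6)), 8)*(-5663) = -10*(-5663) = 56630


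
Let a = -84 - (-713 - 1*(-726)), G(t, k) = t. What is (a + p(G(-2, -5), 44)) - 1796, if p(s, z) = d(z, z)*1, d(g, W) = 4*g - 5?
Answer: -1722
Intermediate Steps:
d(g, W) = -5 + 4*g
p(s, z) = -5 + 4*z (p(s, z) = (-5 + 4*z)*1 = -5 + 4*z)
a = -97 (a = -84 - (-713 + 726) = -84 - 1*13 = -84 - 13 = -97)
(a + p(G(-2, -5), 44)) - 1796 = (-97 + (-5 + 4*44)) - 1796 = (-97 + (-5 + 176)) - 1796 = (-97 + 171) - 1796 = 74 - 1796 = -1722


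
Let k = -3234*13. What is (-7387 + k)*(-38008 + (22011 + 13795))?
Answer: 108842658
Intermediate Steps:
k = -42042
(-7387 + k)*(-38008 + (22011 + 13795)) = (-7387 - 42042)*(-38008 + (22011 + 13795)) = -49429*(-38008 + 35806) = -49429*(-2202) = 108842658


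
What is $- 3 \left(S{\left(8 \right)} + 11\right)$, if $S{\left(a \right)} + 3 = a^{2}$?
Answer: $-216$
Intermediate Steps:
$S{\left(a \right)} = -3 + a^{2}$
$- 3 \left(S{\left(8 \right)} + 11\right) = - 3 \left(\left(-3 + 8^{2}\right) + 11\right) = - 3 \left(\left(-3 + 64\right) + 11\right) = - 3 \left(61 + 11\right) = \left(-3\right) 72 = -216$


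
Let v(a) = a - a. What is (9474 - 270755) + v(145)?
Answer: -261281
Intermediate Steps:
v(a) = 0
(9474 - 270755) + v(145) = (9474 - 270755) + 0 = -261281 + 0 = -261281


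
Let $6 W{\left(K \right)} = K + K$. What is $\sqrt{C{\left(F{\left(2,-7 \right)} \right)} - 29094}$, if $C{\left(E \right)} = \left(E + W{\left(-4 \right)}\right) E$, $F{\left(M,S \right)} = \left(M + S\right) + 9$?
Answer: $\frac{5 i \sqrt{10470}}{3} \approx 170.54 i$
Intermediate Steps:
$W{\left(K \right)} = \frac{K}{3}$ ($W{\left(K \right)} = \frac{K + K}{6} = \frac{2 K}{6} = \frac{K}{3}$)
$F{\left(M,S \right)} = 9 + M + S$
$C{\left(E \right)} = E \left(- \frac{4}{3} + E\right)$ ($C{\left(E \right)} = \left(E + \frac{1}{3} \left(-4\right)\right) E = \left(E - \frac{4}{3}\right) E = \left(- \frac{4}{3} + E\right) E = E \left(- \frac{4}{3} + E\right)$)
$\sqrt{C{\left(F{\left(2,-7 \right)} \right)} - 29094} = \sqrt{\frac{\left(9 + 2 - 7\right) \left(-4 + 3 \left(9 + 2 - 7\right)\right)}{3} - 29094} = \sqrt{\frac{1}{3} \cdot 4 \left(-4 + 3 \cdot 4\right) - 29094} = \sqrt{\frac{1}{3} \cdot 4 \left(-4 + 12\right) - 29094} = \sqrt{\frac{1}{3} \cdot 4 \cdot 8 - 29094} = \sqrt{\frac{32}{3} - 29094} = \sqrt{- \frac{87250}{3}} = \frac{5 i \sqrt{10470}}{3}$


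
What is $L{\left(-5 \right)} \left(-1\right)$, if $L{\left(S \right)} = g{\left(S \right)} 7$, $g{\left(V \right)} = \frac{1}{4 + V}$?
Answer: $7$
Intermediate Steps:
$L{\left(S \right)} = \frac{7}{4 + S}$ ($L{\left(S \right)} = \frac{1}{4 + S} 7 = \frac{7}{4 + S}$)
$L{\left(-5 \right)} \left(-1\right) = \frac{7}{4 - 5} \left(-1\right) = \frac{7}{-1} \left(-1\right) = 7 \left(-1\right) \left(-1\right) = \left(-7\right) \left(-1\right) = 7$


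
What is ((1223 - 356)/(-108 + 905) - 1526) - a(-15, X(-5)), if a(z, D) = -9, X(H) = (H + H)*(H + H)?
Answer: -1208182/797 ≈ -1515.9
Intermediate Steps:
X(H) = 4*H² (X(H) = (2*H)*(2*H) = 4*H²)
((1223 - 356)/(-108 + 905) - 1526) - a(-15, X(-5)) = ((1223 - 356)/(-108 + 905) - 1526) - 1*(-9) = (867/797 - 1526) + 9 = -1215355/797 + 9 = -1208182/797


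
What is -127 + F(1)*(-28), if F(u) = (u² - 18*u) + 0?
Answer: 349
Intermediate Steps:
F(u) = u² - 18*u
-127 + F(1)*(-28) = -127 + (1*(-18 + 1))*(-28) = -127 + (1*(-17))*(-28) = -127 - 17*(-28) = -127 + 476 = 349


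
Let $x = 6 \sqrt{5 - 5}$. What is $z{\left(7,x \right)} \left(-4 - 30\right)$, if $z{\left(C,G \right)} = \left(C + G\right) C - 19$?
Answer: $-1020$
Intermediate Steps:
$x = 0$ ($x = 6 \sqrt{0} = 6 \cdot 0 = 0$)
$z{\left(C,G \right)} = -19 + C \left(C + G\right)$ ($z{\left(C,G \right)} = C \left(C + G\right) - 19 = -19 + C \left(C + G\right)$)
$z{\left(7,x \right)} \left(-4 - 30\right) = \left(-19 + 7^{2} + 7 \cdot 0\right) \left(-4 - 30\right) = \left(-19 + 49 + 0\right) \left(-4 - 30\right) = 30 \left(-34\right) = -1020$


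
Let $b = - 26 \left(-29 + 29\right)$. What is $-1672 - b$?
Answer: $-1672$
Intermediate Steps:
$b = 0$ ($b = \left(-26\right) 0 = 0$)
$-1672 - b = -1672 - 0 = -1672 + 0 = -1672$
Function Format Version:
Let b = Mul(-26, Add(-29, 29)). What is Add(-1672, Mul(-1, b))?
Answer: -1672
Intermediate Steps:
b = 0 (b = Mul(-26, 0) = 0)
Add(-1672, Mul(-1, b)) = Add(-1672, Mul(-1, 0)) = Add(-1672, 0) = -1672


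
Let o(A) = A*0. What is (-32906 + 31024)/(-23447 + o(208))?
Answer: 1882/23447 ≈ 0.080266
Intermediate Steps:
o(A) = 0
(-32906 + 31024)/(-23447 + o(208)) = (-32906 + 31024)/(-23447 + 0) = -1882/(-23447) = -1882*(-1/23447) = 1882/23447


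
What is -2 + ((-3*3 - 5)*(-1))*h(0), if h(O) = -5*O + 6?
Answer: 82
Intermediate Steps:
h(O) = 6 - 5*O
-2 + ((-3*3 - 5)*(-1))*h(0) = -2 + ((-3*3 - 5)*(-1))*(6 - 5*0) = -2 + ((-9 - 5)*(-1))*(6 + 0) = -2 - 14*(-1)*6 = -2 + 14*6 = -2 + 84 = 82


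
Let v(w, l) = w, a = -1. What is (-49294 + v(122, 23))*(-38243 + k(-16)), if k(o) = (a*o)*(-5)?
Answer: 1884418556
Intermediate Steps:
k(o) = 5*o (k(o) = -o*(-5) = 5*o)
(-49294 + v(122, 23))*(-38243 + k(-16)) = (-49294 + 122)*(-38243 + 5*(-16)) = -49172*(-38243 - 80) = -49172*(-38323) = 1884418556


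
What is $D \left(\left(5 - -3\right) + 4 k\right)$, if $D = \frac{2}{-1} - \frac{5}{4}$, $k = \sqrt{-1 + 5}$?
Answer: $-52$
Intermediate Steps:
$k = 2$ ($k = \sqrt{4} = 2$)
$D = - \frac{13}{4}$ ($D = 2 \left(-1\right) - \frac{5}{4} = -2 - \frac{5}{4} = - \frac{13}{4} \approx -3.25$)
$D \left(\left(5 - -3\right) + 4 k\right) = - \frac{13 \left(\left(5 - -3\right) + 4 \cdot 2\right)}{4} = - \frac{13 \left(\left(5 + 3\right) + 8\right)}{4} = - \frac{13 \left(8 + 8\right)}{4} = \left(- \frac{13}{4}\right) 16 = -52$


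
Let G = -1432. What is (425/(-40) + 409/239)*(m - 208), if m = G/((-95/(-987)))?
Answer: 160691271/1195 ≈ 1.3447e+5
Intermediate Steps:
m = -1413384/95 (m = -1432/((-95/(-987))) = -1432/((-95*(-1/987))) = -1432/95/987 = -1432*987/95 = -1413384/95 ≈ -14878.)
(425/(-40) + 409/239)*(m - 208) = (425/(-40) + 409/239)*(-1413384/95 - 208) = (425*(-1/40) + 409*(1/239))*(-1433144/95) = (-85/8 + 409/239)*(-1433144/95) = -17043/1912*(-1433144/95) = 160691271/1195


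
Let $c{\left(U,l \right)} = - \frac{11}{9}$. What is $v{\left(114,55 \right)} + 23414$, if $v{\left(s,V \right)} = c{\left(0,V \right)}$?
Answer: $\frac{210715}{9} \approx 23413.0$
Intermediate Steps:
$c{\left(U,l \right)} = - \frac{11}{9}$ ($c{\left(U,l \right)} = \left(-11\right) \frac{1}{9} = - \frac{11}{9}$)
$v{\left(s,V \right)} = - \frac{11}{9}$
$v{\left(114,55 \right)} + 23414 = - \frac{11}{9} + 23414 = \frac{210715}{9}$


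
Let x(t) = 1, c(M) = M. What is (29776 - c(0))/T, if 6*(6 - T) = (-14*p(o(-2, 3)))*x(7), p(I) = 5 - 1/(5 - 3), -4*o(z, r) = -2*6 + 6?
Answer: 59552/33 ≈ 1804.6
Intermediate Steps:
o(z, r) = 3/2 (o(z, r) = -(-2*6 + 6)/4 = -(-12 + 6)/4 = -¼*(-6) = 3/2)
p(I) = 9/2 (p(I) = 5 - 1/2 = 5 - 1*½ = 5 - ½ = 9/2)
T = 33/2 (T = 6 - (-14*9/2)/6 = 6 - (-21)/2 = 6 - ⅙*(-63) = 6 + 21/2 = 33/2 ≈ 16.500)
(29776 - c(0))/T = (29776 - 1*0)/(33/2) = (29776 + 0)*(2/33) = 29776*(2/33) = 59552/33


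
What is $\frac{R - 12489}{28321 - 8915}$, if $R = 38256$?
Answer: $\frac{25767}{19406} \approx 1.3278$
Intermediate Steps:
$\frac{R - 12489}{28321 - 8915} = \frac{38256 - 12489}{28321 - 8915} = \frac{25767}{19406}$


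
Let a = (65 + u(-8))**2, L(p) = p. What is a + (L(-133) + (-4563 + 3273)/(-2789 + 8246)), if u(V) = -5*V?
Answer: 19812118/1819 ≈ 10892.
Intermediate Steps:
a = 11025 (a = (65 - 5*(-8))**2 = (65 + 40)**2 = 105**2 = 11025)
a + (L(-133) + (-4563 + 3273)/(-2789 + 8246)) = 11025 + (-133 + (-4563 + 3273)/(-2789 + 8246)) = 11025 + (-133 - 1290/5457) = 11025 + (-133 - 1290*1/5457) = 11025 + (-133 - 430/1819) = 11025 - 242357/1819 = 19812118/1819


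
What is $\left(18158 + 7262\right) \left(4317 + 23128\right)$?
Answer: $697651900$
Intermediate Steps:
$\left(18158 + 7262\right) \left(4317 + 23128\right) = 25420 \cdot 27445 = 697651900$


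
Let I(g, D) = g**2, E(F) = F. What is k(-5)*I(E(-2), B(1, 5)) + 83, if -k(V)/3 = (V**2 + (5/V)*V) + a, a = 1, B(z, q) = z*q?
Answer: -289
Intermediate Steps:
B(z, q) = q*z
k(V) = -18 - 3*V**2 (k(V) = -3*((V**2 + (5/V)*V) + 1) = -3*((V**2 + 5) + 1) = -3*((5 + V**2) + 1) = -3*(6 + V**2) = -18 - 3*V**2)
k(-5)*I(E(-2), B(1, 5)) + 83 = (-18 - 3*(-5)**2)*(-2)**2 + 83 = (-18 - 3*25)*4 + 83 = (-18 - 75)*4 + 83 = -93*4 + 83 = -372 + 83 = -289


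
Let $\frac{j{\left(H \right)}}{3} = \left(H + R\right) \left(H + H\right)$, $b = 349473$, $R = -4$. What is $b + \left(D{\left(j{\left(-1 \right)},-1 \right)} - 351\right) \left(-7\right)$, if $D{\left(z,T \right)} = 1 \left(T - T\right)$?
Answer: $351930$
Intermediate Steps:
$j{\left(H \right)} = 6 H \left(-4 + H\right)$ ($j{\left(H \right)} = 3 \left(H - 4\right) \left(H + H\right) = 3 \left(-4 + H\right) 2 H = 3 \cdot 2 H \left(-4 + H\right) = 6 H \left(-4 + H\right)$)
$D{\left(z,T \right)} = 0$ ($D{\left(z,T \right)} = 1 \cdot 0 = 0$)
$b + \left(D{\left(j{\left(-1 \right)},-1 \right)} - 351\right) \left(-7\right) = 349473 + \left(0 - 351\right) \left(-7\right) = 349473 - -2457 = 349473 + 2457 = 351930$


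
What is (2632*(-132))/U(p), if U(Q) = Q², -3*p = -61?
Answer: -3126816/3721 ≈ -840.32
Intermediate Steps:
p = 61/3 (p = -⅓*(-61) = 61/3 ≈ 20.333)
(2632*(-132))/U(p) = (2632*(-132))/((61/3)²) = -347424/3721/9 = -347424*9/3721 = -3126816/3721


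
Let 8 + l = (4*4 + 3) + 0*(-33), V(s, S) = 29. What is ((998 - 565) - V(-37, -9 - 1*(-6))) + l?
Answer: 415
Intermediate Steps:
l = 11 (l = -8 + ((4*4 + 3) + 0*(-33)) = -8 + ((16 + 3) + 0) = -8 + (19 + 0) = -8 + 19 = 11)
((998 - 565) - V(-37, -9 - 1*(-6))) + l = ((998 - 565) - 1*29) + 11 = (433 - 29) + 11 = 404 + 11 = 415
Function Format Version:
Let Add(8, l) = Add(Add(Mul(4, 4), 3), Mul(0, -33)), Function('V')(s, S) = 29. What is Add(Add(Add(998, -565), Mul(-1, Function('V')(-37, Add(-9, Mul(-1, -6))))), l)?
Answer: 415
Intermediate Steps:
l = 11 (l = Add(-8, Add(Add(Mul(4, 4), 3), Mul(0, -33))) = Add(-8, Add(Add(16, 3), 0)) = Add(-8, Add(19, 0)) = Add(-8, 19) = 11)
Add(Add(Add(998, -565), Mul(-1, Function('V')(-37, Add(-9, Mul(-1, -6))))), l) = Add(Add(Add(998, -565), Mul(-1, 29)), 11) = Add(Add(433, -29), 11) = Add(404, 11) = 415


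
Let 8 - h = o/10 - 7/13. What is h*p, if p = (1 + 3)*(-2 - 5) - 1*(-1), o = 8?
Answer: -13581/65 ≈ -208.94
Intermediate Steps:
p = -27 (p = 4*(-7) + 1 = -28 + 1 = -27)
h = 503/65 (h = 8 - (8/10 - 7/13) = 8 - (8*(1/10) - 7*1/13) = 8 - (4/5 - 7/13) = 8 - 1*17/65 = 8 - 17/65 = 503/65 ≈ 7.7385)
h*p = (503/65)*(-27) = -13581/65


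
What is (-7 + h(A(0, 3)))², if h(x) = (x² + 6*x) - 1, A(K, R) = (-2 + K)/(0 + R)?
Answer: 10816/81 ≈ 133.53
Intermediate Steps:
A(K, R) = (-2 + K)/R
h(x) = -1 + x² + 6*x
(-7 + h(A(0, 3)))² = (-7 + (-1 + ((-2 + 0)/3)² + 6*((-2 + 0)/3)))² = (-7 + (-1 + ((⅓)*(-2))² + 6*((⅓)*(-2))))² = (-7 + (-1 + (-⅔)² + 6*(-⅔)))² = (-7 + (-1 + 4/9 - 4))² = (-7 - 41/9)² = (-104/9)² = 10816/81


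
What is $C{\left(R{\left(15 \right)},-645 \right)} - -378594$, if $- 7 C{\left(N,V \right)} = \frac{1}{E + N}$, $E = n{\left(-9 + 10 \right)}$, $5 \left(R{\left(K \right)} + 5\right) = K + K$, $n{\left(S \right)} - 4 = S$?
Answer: $\frac{15900947}{42} \approx 3.7859 \cdot 10^{5}$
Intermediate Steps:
$n{\left(S \right)} = 4 + S$
$R{\left(K \right)} = -5 + \frac{2 K}{5}$ ($R{\left(K \right)} = -5 + \frac{K + K}{5} = -5 + \frac{2 K}{5}$)
$E = 5$ ($E = 4 + \left(-9 + 10\right) = 4 + 1 = 5$)
$C{\left(N,V \right)} = - \frac{1}{7 \left(5 + N\right)}$
$C{\left(R{\left(15 \right)},-645 \right)} - -378594 = - \frac{1}{35 + 7 \left(-5 + \frac{2}{5} \cdot 15\right)} - -378594 = - \frac{1}{35 + 7 \left(-5 + 6\right)} + 378594 = - \frac{1}{35 + 7 \cdot 1} + 378594 = - \frac{1}{35 + 7} + 378594 = - \frac{1}{42} + 378594 = \frac{15900947}{42}$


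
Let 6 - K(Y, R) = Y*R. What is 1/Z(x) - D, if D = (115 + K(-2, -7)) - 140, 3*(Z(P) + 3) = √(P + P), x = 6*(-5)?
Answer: 1542/47 - 2*I*√15/47 ≈ 32.809 - 0.16481*I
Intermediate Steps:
K(Y, R) = 6 - R*Y (K(Y, R) = 6 - Y*R = 6 - R*Y)
x = -30
Z(P) = -3 + √2*√P/3 (Z(P) = -3 + √(P + P)/3 = -3 + √(2*P)/3 = -3 + (√2*√P)/3 = -3 + √2*√P/3)
D = -33 (D = (115 + (6 - 1*(-7)*(-2))) - 140 = (115 + (6 - 14)) - 140 = (115 - 8) - 140 = 107 - 140 = -33)
1/Z(x) - D = 1/(-3 + √2*√(-30)/3) - 1*(-33) = 1/(-3 + √2*(I*√30)/3) + 33 = 1/(-3 + 2*I*√15/3) + 33 = 33 + 1/(-3 + 2*I*√15/3)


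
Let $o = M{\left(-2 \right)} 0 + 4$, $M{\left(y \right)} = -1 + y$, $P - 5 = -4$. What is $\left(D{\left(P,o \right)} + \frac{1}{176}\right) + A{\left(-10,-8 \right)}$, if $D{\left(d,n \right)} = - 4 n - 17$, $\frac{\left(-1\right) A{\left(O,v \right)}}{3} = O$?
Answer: $- \frac{527}{176} \approx -2.9943$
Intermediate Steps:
$A{\left(O,v \right)} = - 3 O$
$P = 1$ ($P = 5 - 4 = 1$)
$o = 4$ ($o = \left(-1 - 2\right) 0 + 4 = \left(-3\right) 0 + 4 = 0 + 4 = 4$)
$D{\left(d,n \right)} = -17 - 4 n$
$\left(D{\left(P,o \right)} + \frac{1}{176}\right) + A{\left(-10,-8 \right)} = \left(\left(-17 - 16\right) + \frac{1}{176}\right) - -30 = \left(\left(-17 - 16\right) + \frac{1}{176}\right) + 30 = \left(-33 + \frac{1}{176}\right) + 30 = - \frac{5807}{176} + 30 = - \frac{527}{176}$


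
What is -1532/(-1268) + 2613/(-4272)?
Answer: 269285/451408 ≈ 0.59654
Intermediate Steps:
-1532/(-1268) + 2613/(-4272) = -1532*(-1/1268) + 2613*(-1/4272) = 383/317 - 871/1424 = 269285/451408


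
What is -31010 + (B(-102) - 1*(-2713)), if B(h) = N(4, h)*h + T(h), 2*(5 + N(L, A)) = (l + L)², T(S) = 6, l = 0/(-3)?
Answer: -28597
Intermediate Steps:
l = 0 (l = 0*(-⅓) = 0)
N(L, A) = -5 + L²/2 (N(L, A) = -5 + (0 + L)²/2 = -5 + L²/2)
B(h) = 6 + 3*h (B(h) = (-5 + (½)*4²)*h + 6 = (-5 + (½)*16)*h + 6 = (-5 + 8)*h + 6 = 3*h + 6 = 6 + 3*h)
-31010 + (B(-102) - 1*(-2713)) = -31010 + ((6 + 3*(-102)) - 1*(-2713)) = -31010 + ((6 - 306) + 2713) = -31010 + (-300 + 2713) = -31010 + 2413 = -28597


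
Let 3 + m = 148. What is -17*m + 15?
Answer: -2450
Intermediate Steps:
m = 145 (m = -3 + 148 = 145)
-17*m + 15 = -17*145 + 15 = -2465 + 15 = -2450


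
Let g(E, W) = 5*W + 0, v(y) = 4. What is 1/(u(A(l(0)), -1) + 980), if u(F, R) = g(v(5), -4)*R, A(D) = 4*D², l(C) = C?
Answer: 1/1000 ≈ 0.0010000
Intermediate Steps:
g(E, W) = 5*W
u(F, R) = -20*R (u(F, R) = (5*(-4))*R = -20*R)
1/(u(A(l(0)), -1) + 980) = 1/(-20*(-1) + 980) = 1/(20 + 980) = 1/1000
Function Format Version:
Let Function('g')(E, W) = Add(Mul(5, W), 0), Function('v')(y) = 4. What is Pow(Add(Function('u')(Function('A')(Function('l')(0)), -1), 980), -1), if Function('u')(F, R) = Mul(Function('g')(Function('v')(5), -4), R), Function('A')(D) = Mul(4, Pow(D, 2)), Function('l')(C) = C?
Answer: Rational(1, 1000) ≈ 0.0010000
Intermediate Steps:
Function('g')(E, W) = Mul(5, W)
Function('u')(F, R) = Mul(-20, R) (Function('u')(F, R) = Mul(Mul(5, -4), R) = Mul(-20, R))
Pow(Add(Function('u')(Function('A')(Function('l')(0)), -1), 980), -1) = Pow(Add(Mul(-20, -1), 980), -1) = Pow(Add(20, 980), -1) = Pow(1000, -1) = Rational(1, 1000)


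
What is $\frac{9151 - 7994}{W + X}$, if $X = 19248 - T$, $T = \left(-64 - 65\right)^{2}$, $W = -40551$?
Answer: $- \frac{1157}{37944} \approx -0.030492$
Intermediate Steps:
$T = 16641$ ($T = \left(-129\right)^{2} = 16641$)
$X = 2607$ ($X = 19248 - 16641 = 2607$)
$\frac{9151 - 7994}{W + X} = \frac{9151 - 7994}{-40551 + 2607} = \frac{1157}{-37944} = 1157 \left(- \frac{1}{37944}\right) = - \frac{1157}{37944}$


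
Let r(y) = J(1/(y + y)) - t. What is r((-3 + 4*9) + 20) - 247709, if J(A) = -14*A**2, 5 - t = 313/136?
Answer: -94631814395/382024 ≈ -2.4771e+5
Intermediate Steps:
t = 367/136 (t = 5 - 313/136 = 367/136 ≈ 2.6985)
r(y) = -367/136 - 7/(2*y**2) (r(y) = -14/(y + y)**2 - 1*367/136 = -14*1/(4*y**2) - 367/136 = -7/(2*y**2) - 367/136 = -367/136 - 7/(2*y**2))
r((-3 + 4*9) + 20) - 247709 = (-367/136 - 7/(2*((-3 + 4*9) + 20)**2)) - 247709 = (-367/136 - 7/(2*((-3 + 36) + 20)**2)) - 247709 = (-367/136 - 7/(2*(33 + 20)**2)) - 247709 = (-367/136 - 7/2/53**2) - 247709 = (-367/136 - 7/2*1/2809) - 247709 = (-367/136 - 7/5618) - 247709 = -1031379/382024 - 247709 = -94631814395/382024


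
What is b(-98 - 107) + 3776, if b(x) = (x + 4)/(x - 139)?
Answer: 1299145/344 ≈ 3776.6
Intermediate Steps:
b(x) = (4 + x)/(-139 + x)
b(-98 - 107) + 3776 = (4 + (-98 - 107))/(-139 + (-98 - 107)) + 3776 = (4 - 205)/(-139 - 205) + 3776 = -201/(-344) + 3776 = -1/344*(-201) + 3776 = 201/344 + 3776 = 1299145/344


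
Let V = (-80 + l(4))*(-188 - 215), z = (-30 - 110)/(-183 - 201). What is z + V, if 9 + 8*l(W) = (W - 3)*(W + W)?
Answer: 3099911/96 ≈ 32291.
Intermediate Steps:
z = 35/96 (z = -140/(-384) = -140*(-1/384) = 35/96 ≈ 0.36458)
l(W) = -9/8 + W*(-3 + W)/4 (l(W) = -9/8 + ((W - 3)*(W + W))/8 = -9/8 + ((-3 + W)*(2*W))/8 = -9/8 + (2*W*(-3 + W))/8 = -9/8 + W*(-3 + W)/4)
V = 258323/8 (V = (-80 + (-9/8 - ¾*4 + (¼)*4²))*(-188 - 215) = (-80 + (-9/8 - 3 + (¼)*16))*(-403) = (-80 + (-9/8 - 3 + 4))*(-403) = (-80 - ⅛)*(-403) = -641/8*(-403) = 258323/8 ≈ 32290.)
z + V = 35/96 + 258323/8 = 3099911/96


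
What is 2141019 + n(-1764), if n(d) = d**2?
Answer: 5252715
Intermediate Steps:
2141019 + n(-1764) = 2141019 + (-1764)**2 = 2141019 + 3111696 = 5252715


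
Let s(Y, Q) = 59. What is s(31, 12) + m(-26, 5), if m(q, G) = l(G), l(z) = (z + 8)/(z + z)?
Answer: 603/10 ≈ 60.300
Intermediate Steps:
l(z) = (8 + z)/(2*z) (l(z) = (8 + z)/((2*z)) = (8 + z)*(1/(2*z)) = (8 + z)/(2*z))
m(q, G) = (8 + G)/(2*G)
s(31, 12) + m(-26, 5) = 59 + (½)*(8 + 5)/5 = 59 + (½)*(⅕)*13 = 59 + 13/10 = 603/10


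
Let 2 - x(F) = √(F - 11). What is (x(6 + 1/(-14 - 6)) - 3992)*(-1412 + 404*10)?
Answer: -10485720 - 1314*I*√505/5 ≈ -1.0486e+7 - 5905.7*I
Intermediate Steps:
x(F) = 2 - √(-11 + F) (x(F) = 2 - √(F - 11) = 2 - √(-11 + F))
(x(6 + 1/(-14 - 6)) - 3992)*(-1412 + 404*10) = ((2 - √(-11 + (6 + 1/(-14 - 6)))) - 3992)*(-1412 + 404*10) = ((2 - √(-11 + (6 + 1/(-20)))) - 3992)*(-1412 + 4040) = ((2 - √(-11 + (6 - 1/20))) - 3992)*2628 = ((2 - √(-11 + 119/20)) - 3992)*2628 = ((2 - √(-101/20)) - 3992)*2628 = ((2 - I*√505/10) - 3992)*2628 = (-3990 - I*√505/10)*2628 = -10485720 - 1314*I*√505/5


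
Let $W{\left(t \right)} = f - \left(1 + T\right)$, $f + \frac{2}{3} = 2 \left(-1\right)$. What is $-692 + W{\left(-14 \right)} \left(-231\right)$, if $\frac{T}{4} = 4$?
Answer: $3851$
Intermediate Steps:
$T = 16$ ($T = 4 \cdot 4 = 16$)
$f = - \frac{8}{3}$ ($f = - \frac{2}{3} + 2 \left(-1\right) = - \frac{2}{3} - 2 = - \frac{8}{3} \approx -2.6667$)
$W{\left(t \right)} = - \frac{59}{3}$ ($W{\left(t \right)} = - \frac{8}{3} - \left(1 + 16\right) = - \frac{8}{3} - 17 = - \frac{59}{3}$)
$-692 + W{\left(-14 \right)} \left(-231\right) = -692 - -4543 = -692 + 4543 = 3851$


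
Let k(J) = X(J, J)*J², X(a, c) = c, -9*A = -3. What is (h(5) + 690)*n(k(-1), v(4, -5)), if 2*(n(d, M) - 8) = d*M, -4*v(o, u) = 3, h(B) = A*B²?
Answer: 140365/24 ≈ 5848.5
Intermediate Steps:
A = ⅓ (A = -⅑*(-3) = ⅓ ≈ 0.33333)
h(B) = B²/3
v(o, u) = -¾ (v(o, u) = -¼*3 = -¾)
k(J) = J³ (k(J) = J*J² = J³)
n(d, M) = 8 + M*d/2 (n(d, M) = 8 + (d*M)/2 = 8 + (M*d)/2 = 8 + M*d/2)
(h(5) + 690)*n(k(-1), v(4, -5)) = ((⅓)*5² + 690)*(8 + (½)*(-¾)*(-1)³) = ((⅓)*25 + 690)*(8 + (½)*(-¾)*(-1)) = (25/3 + 690)*(8 + 3/8) = (2095/3)*(67/8) = 140365/24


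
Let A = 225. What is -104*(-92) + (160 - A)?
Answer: 9503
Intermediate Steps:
-104*(-92) + (160 - A) = -104*(-92) + (160 - 1*225) = 9568 + (160 - 225) = 9568 - 65 = 9503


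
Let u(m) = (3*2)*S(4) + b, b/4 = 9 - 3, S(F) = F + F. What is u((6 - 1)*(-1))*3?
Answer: 216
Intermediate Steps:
S(F) = 2*F
b = 24 (b = 4*(9 - 3) = 4*6 = 24)
u(m) = 72 (u(m) = (3*2)*(2*4) + 24 = 6*8 + 24 = 48 + 24 = 72)
u((6 - 1)*(-1))*3 = 72*3 = 216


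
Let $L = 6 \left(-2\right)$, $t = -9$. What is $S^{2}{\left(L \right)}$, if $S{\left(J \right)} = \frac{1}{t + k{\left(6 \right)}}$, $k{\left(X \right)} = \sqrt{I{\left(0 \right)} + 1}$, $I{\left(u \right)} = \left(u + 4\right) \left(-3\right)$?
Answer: $\frac{1}{\left(9 - i \sqrt{11}\right)^{2}} \approx 0.0082703 + 0.0070533 i$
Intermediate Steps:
$I{\left(u \right)} = -12 - 3 u$ ($I{\left(u \right)} = \left(4 + u\right) \left(-3\right) = -12 - 3 u$)
$k{\left(X \right)} = i \sqrt{11}$ ($k{\left(X \right)} = \sqrt{\left(-12 - 0\right) + 1} = \sqrt{\left(-12 + 0\right) + 1} = \sqrt{-12 + 1} = \sqrt{-11} = i \sqrt{11}$)
$L = -12$
$S{\left(J \right)} = \frac{1}{-9 + i \sqrt{11}}$
$S^{2}{\left(L \right)} = \left(- \frac{9}{92} - \frac{i \sqrt{11}}{92}\right)^{2}$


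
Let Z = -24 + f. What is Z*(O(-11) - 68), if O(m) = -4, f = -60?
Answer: 6048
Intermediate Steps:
Z = -84 (Z = -24 - 60 = -84)
Z*(O(-11) - 68) = -84*(-4 - 68) = -84*(-72) = 6048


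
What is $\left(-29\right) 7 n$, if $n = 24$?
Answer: $-4872$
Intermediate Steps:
$\left(-29\right) 7 n = \left(-29\right) 7 \cdot 24 = \left(-203\right) 24 = -4872$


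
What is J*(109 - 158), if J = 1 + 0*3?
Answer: -49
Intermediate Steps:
J = 1 (J = 1 + 0 = 1)
J*(109 - 158) = 1*(109 - 158) = 1*(-49) = -49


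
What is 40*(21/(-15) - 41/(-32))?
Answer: -19/4 ≈ -4.7500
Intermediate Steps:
40*(21/(-15) - 41/(-32)) = 40*(21*(-1/15) - 41*(-1/32)) = 40*(-7/5 + 41/32) = 40*(-19/160) = -19/4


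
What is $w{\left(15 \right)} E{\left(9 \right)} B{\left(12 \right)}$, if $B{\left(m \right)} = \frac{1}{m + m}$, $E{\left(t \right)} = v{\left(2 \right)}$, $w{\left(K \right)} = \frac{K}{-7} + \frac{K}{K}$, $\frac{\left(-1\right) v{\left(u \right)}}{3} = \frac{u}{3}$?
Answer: $\frac{2}{21} \approx 0.095238$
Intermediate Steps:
$v{\left(u \right)} = - u$ ($v{\left(u \right)} = - 3 \frac{u}{3} = - u$)
$w{\left(K \right)} = 1 - \frac{K}{7}$ ($w{\left(K \right)} = K \left(- \frac{1}{7}\right) + 1 = - \frac{K}{7} + 1 = 1 - \frac{K}{7}$)
$E{\left(t \right)} = -2$ ($E{\left(t \right)} = \left(-1\right) 2 = -2$)
$B{\left(m \right)} = \frac{1}{2 m}$
$w{\left(15 \right)} E{\left(9 \right)} B{\left(12 \right)} = \left(1 - \frac{15}{7}\right) \left(-2\right) \frac{1}{2 \cdot 12} = \left(1 - \frac{15}{7}\right) \left(-2\right) \frac{1}{2} \cdot \frac{1}{12} = \left(- \frac{8}{7}\right) \left(-2\right) \frac{1}{24} = \frac{16}{7} \cdot \frac{1}{24} = \frac{2}{21}$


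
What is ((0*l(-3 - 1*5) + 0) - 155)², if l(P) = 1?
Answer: 24025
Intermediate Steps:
((0*l(-3 - 1*5) + 0) - 155)² = ((0*1 + 0) - 155)² = ((0 + 0) - 155)² = (0 - 155)² = (-155)² = 24025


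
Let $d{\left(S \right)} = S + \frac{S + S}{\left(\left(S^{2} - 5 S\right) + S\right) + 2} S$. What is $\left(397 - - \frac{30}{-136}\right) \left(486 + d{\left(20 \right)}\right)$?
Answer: $\frac{1104413273}{5474} \approx 2.0176 \cdot 10^{5}$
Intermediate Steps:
$d{\left(S \right)} = S + \frac{2 S^{2}}{2 + S^{2} - 4 S}$ ($d{\left(S \right)} = S + \frac{2 S}{\left(S^{2} - 4 S\right) + 2} S = S + \frac{2 S}{2 + S^{2} - 4 S} S = S + \frac{2 S^{2}}{2 + S^{2} - 4 S}$)
$\left(397 - - \frac{30}{-136}\right) \left(486 + d{\left(20 \right)}\right) = \left(397 - - \frac{30}{-136}\right) \left(486 + \frac{20 \left(2 + 20^{2} - 40\right)}{2 + 20^{2} - 80}\right) = \left(397 - \left(-30\right) \left(- \frac{1}{136}\right)\right) \left(486 + \frac{20 \left(2 + 400 - 40\right)}{2 + 400 - 80}\right) = \left(397 - \frac{15}{68}\right) \left(486 + 20 \cdot \frac{1}{322} \cdot 362\right) = \frac{26981 \left(486 + \frac{3620}{161}\right)}{68} = \frac{26981}{68} \cdot \frac{81866}{161} = \frac{1104413273}{5474}$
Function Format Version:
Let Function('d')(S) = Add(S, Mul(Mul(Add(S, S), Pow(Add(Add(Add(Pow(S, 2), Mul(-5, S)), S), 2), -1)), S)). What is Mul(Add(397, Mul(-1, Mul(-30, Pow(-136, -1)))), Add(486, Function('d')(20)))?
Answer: Rational(1104413273, 5474) ≈ 2.0176e+5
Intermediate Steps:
Function('d')(S) = Add(S, Mul(2, Pow(S, 2), Pow(Add(2, Pow(S, 2), Mul(-4, S)), -1))) (Function('d')(S) = Add(S, Mul(Mul(Mul(2, S), Pow(Add(Add(Pow(S, 2), Mul(-4, S)), 2), -1)), S)) = Add(S, Mul(Mul(Mul(2, S), Pow(Add(2, Pow(S, 2), Mul(-4, S)), -1)), S)) = Add(S, Mul(Mul(2, S, Pow(Add(2, Pow(S, 2), Mul(-4, S)), -1)), S)) = Add(S, Mul(2, Pow(S, 2), Pow(Add(2, Pow(S, 2), Mul(-4, S)), -1))))
Mul(Add(397, Mul(-1, Mul(-30, Pow(-136, -1)))), Add(486, Function('d')(20))) = Mul(Add(397, Mul(-1, Mul(-30, Pow(-136, -1)))), Add(486, Mul(20, Pow(Add(2, Pow(20, 2), Mul(-4, 20)), -1), Add(2, Pow(20, 2), Mul(-2, 20))))) = Mul(Add(397, Mul(-1, Mul(-30, Rational(-1, 136)))), Add(486, Mul(20, Pow(Add(2, 400, -80), -1), Add(2, 400, -40)))) = Mul(Add(397, Mul(-1, Rational(15, 68))), Add(486, Mul(20, Pow(322, -1), 362))) = Mul(Add(397, Rational(-15, 68)), Add(486, Mul(20, Rational(1, 322), 362))) = Mul(Rational(26981, 68), Add(486, Rational(3620, 161))) = Mul(Rational(26981, 68), Rational(81866, 161)) = Rational(1104413273, 5474)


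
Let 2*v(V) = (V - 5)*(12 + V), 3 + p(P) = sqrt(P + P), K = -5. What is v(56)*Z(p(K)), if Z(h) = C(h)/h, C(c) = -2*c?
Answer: -3468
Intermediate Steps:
p(P) = -3 + sqrt(2)*sqrt(P) (p(P) = -3 + sqrt(P + P) = -3 + sqrt(2*P) = -3 + sqrt(2)*sqrt(P))
v(V) = (-5 + V)*(12 + V)/2 (v(V) = ((V - 5)*(12 + V))/2 = ((-5 + V)*(12 + V))/2 = (-5 + V)*(12 + V)/2)
Z(h) = -2 (Z(h) = (-2*h)/h = -2)
v(56)*Z(p(K)) = (-30 + (1/2)*56**2 + (7/2)*56)*(-2) = (-30 + (1/2)*3136 + 196)*(-2) = (-30 + 1568 + 196)*(-2) = 1734*(-2) = -3468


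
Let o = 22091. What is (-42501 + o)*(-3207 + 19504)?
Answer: -332621770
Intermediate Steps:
(-42501 + o)*(-3207 + 19504) = (-42501 + 22091)*(-3207 + 19504) = -20410*16297 = -332621770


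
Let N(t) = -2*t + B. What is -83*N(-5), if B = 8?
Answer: -1494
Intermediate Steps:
N(t) = 8 - 2*t (N(t) = -2*t + 8 = 8 - 2*t)
-83*N(-5) = -83*(8 - 2*(-5)) = -83*(8 + 10) = -83*18 = -1494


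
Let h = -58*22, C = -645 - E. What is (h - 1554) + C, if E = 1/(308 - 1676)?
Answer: -4753799/1368 ≈ -3475.0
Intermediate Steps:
E = -1/1368 (E = 1/(-1368) = -1/1368 ≈ -0.00073099)
C = -882359/1368 (C = -645 - 1*(-1/1368) = -645 + 1/1368 = -882359/1368 ≈ -645.00)
h = -1276
(h - 1554) + C = (-1276 - 1554) - 882359/1368 = -2830 - 882359/1368 = -4753799/1368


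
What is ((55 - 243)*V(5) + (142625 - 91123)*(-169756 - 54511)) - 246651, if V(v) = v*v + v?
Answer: -11550451325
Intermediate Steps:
V(v) = v + v² (V(v) = v² + v = v + v²)
((55 - 243)*V(5) + (142625 - 91123)*(-169756 - 54511)) - 246651 = ((55 - 243)*(5*(1 + 5)) + (142625 - 91123)*(-169756 - 54511)) - 246651 = (-940*6 + 51502*(-224267)) - 246651 = (-188*30 - 11550199034) - 246651 = (-5640 - 11550199034) - 246651 = -11550204674 - 246651 = -11550451325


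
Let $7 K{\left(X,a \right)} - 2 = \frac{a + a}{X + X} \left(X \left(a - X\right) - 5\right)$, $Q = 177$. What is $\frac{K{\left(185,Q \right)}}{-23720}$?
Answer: $\frac{10499}{1228696} \approx 0.0085448$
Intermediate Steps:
$K{\left(X,a \right)} = \frac{2}{7} + \frac{a \left(-5 + X \left(a - X\right)\right)}{7 X}$ ($K{\left(X,a \right)} = \frac{2}{7} + \frac{\frac{a + a}{X + X} \left(X \left(a - X\right) - 5\right)}{7} = \frac{2}{7} + \frac{\frac{2 a}{2 X} \left(-5 + X \left(a - X\right)\right)}{7} = \frac{2}{7} + \frac{2 a \frac{1}{2 X} \left(-5 + X \left(a - X\right)\right)}{7} = \frac{2}{7} + \frac{\frac{a}{X} \left(-5 + X \left(a - X\right)\right)}{7} = \frac{2}{7} + \frac{a \frac{1}{X} \left(-5 + X \left(a - X\right)\right)}{7} = \frac{2}{7} + \frac{a \left(-5 + X \left(a - X\right)\right)}{7 X}$)
$\frac{K{\left(185,Q \right)}}{-23720} = \frac{\frac{1}{7} \cdot \frac{1}{185} \left(\left(-5\right) 177 + 185 \left(2 + 177^{2} - 185 \cdot 177\right)\right)}{-23720} = \frac{1}{7} \cdot \frac{1}{185} \left(-885 + 185 \left(2 + 31329 - 32745\right)\right) \left(- \frac{1}{23720}\right) = \frac{1}{7} \cdot \frac{1}{185} \left(-885 + 185 \left(-1414\right)\right) \left(- \frac{1}{23720}\right) = \frac{1}{7} \cdot \frac{1}{185} \left(-885 - 261590\right) \left(- \frac{1}{23720}\right) = \frac{1}{7} \cdot \frac{1}{185} \left(-262475\right) \left(- \frac{1}{23720}\right) = \left(- \frac{52495}{259}\right) \left(- \frac{1}{23720}\right) = \frac{10499}{1228696}$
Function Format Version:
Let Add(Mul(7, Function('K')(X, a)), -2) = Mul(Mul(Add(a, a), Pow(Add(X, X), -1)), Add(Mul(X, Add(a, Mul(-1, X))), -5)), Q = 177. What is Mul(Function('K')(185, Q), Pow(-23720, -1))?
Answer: Rational(10499, 1228696) ≈ 0.0085448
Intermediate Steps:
Function('K')(X, a) = Add(Rational(2, 7), Mul(Rational(1, 7), a, Pow(X, -1), Add(-5, Mul(X, Add(a, Mul(-1, X)))))) (Function('K')(X, a) = Add(Rational(2, 7), Mul(Rational(1, 7), Mul(Mul(Add(a, a), Pow(Add(X, X), -1)), Add(Mul(X, Add(a, Mul(-1, X))), -5)))) = Add(Rational(2, 7), Mul(Rational(1, 7), Mul(Mul(Mul(2, a), Pow(Mul(2, X), -1)), Add(-5, Mul(X, Add(a, Mul(-1, X))))))) = Add(Rational(2, 7), Mul(Rational(1, 7), Mul(Mul(Mul(2, a), Mul(Rational(1, 2), Pow(X, -1))), Add(-5, Mul(X, Add(a, Mul(-1, X))))))) = Add(Rational(2, 7), Mul(Rational(1, 7), Mul(Mul(a, Pow(X, -1)), Add(-5, Mul(X, Add(a, Mul(-1, X))))))) = Add(Rational(2, 7), Mul(Rational(1, 7), Mul(a, Pow(X, -1), Add(-5, Mul(X, Add(a, Mul(-1, X))))))) = Add(Rational(2, 7), Mul(Rational(1, 7), a, Pow(X, -1), Add(-5, Mul(X, Add(a, Mul(-1, X)))))))
Mul(Function('K')(185, Q), Pow(-23720, -1)) = Mul(Mul(Rational(1, 7), Pow(185, -1), Add(Mul(-5, 177), Mul(185, Add(2, Pow(177, 2), Mul(-1, 185, 177))))), Pow(-23720, -1)) = Mul(Mul(Rational(1, 7), Rational(1, 185), Add(-885, Mul(185, Add(2, 31329, -32745)))), Rational(-1, 23720)) = Mul(Mul(Rational(1, 7), Rational(1, 185), Add(-885, Mul(185, -1414))), Rational(-1, 23720)) = Mul(Mul(Rational(1, 7), Rational(1, 185), Add(-885, -261590)), Rational(-1, 23720)) = Mul(Mul(Rational(1, 7), Rational(1, 185), -262475), Rational(-1, 23720)) = Mul(Rational(-52495, 259), Rational(-1, 23720)) = Rational(10499, 1228696)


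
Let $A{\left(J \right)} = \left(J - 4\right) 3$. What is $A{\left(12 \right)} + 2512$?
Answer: $2536$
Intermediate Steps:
$A{\left(J \right)} = -12 + 3 J$ ($A{\left(J \right)} = \left(-4 + J\right) 3 = -12 + 3 J$)
$A{\left(12 \right)} + 2512 = \left(-12 + 3 \cdot 12\right) + 2512 = \left(-12 + 36\right) + 2512 = 24 + 2512 = 2536$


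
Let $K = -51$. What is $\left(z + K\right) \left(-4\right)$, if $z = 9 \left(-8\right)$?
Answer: $492$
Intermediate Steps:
$z = -72$
$\left(z + K\right) \left(-4\right) = \left(-72 - 51\right) \left(-4\right) = \left(-123\right) \left(-4\right) = 492$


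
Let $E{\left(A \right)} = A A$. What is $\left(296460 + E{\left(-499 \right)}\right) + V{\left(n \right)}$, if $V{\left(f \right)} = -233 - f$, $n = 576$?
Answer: $544652$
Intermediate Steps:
$E{\left(A \right)} = A^{2}$
$\left(296460 + E{\left(-499 \right)}\right) + V{\left(n \right)} = \left(296460 + \left(-499\right)^{2}\right) - 809 = \left(296460 + 249001\right) - 809 = 545461 - 809 = 544652$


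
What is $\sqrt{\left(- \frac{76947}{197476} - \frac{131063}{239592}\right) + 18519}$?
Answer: $\frac{\sqrt{647722315802845898522958}}{5914208724} \approx 136.08$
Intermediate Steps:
$\sqrt{\left(- \frac{76947}{197476} - \frac{131063}{239592}\right) + 18519} = \sqrt{- \frac{11079420653}{11828417448} + 18519} = \sqrt{\frac{219039383298859}{11828417448}} = \frac{\sqrt{647722315802845898522958}}{5914208724}$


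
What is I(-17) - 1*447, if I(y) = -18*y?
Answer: -141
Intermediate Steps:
I(-17) - 1*447 = -18*(-17) - 1*447 = 306 - 447 = -141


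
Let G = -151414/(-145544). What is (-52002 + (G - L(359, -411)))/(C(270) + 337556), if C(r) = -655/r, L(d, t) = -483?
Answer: -5954397291/39014124394 ≈ -0.15262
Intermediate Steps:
G = 75707/72772 (G = -151414*(-1/145544) = 75707/72772 ≈ 1.0403)
(-52002 + (G - L(359, -411)))/(C(270) + 337556) = (-52002 + (75707/72772 - 1*(-483)))/(-655/270 + 337556) = (-52002 + (75707/72772 + 483))/(-655*1/270 + 337556) = (-52002 + 35224583/72772)/(-131/54 + 337556) = -3749064961/(72772*18227893/54) = -3749064961/72772*54/18227893 = -5954397291/39014124394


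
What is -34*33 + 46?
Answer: -1076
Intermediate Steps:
-34*33 + 46 = -1122 + 46 = -1076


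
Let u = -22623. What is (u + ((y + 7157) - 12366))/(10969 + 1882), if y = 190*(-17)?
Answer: -31062/12851 ≈ -2.4171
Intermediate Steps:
y = -3230
(u + ((y + 7157) - 12366))/(10969 + 1882) = (-22623 + ((-3230 + 7157) - 12366))/(10969 + 1882) = (-22623 + (3927 - 12366))/12851 = (-22623 - 8439)*(1/12851) = -31062*1/12851 = -31062/12851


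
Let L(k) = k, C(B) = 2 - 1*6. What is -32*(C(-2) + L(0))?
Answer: 128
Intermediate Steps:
C(B) = -4 (C(B) = 2 - 6 = -4)
-32*(C(-2) + L(0)) = -32*(-4 + 0) = -32*(-4) = 128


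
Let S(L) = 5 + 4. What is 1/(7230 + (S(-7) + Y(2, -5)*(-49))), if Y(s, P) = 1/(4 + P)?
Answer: 1/7288 ≈ 0.00013721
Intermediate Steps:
S(L) = 9
1/(7230 + (S(-7) + Y(2, -5)*(-49))) = 1/(7230 + (9 - 49/(4 - 5))) = 1/(7230 + (9 - 49/(-1))) = 1/(7230 + (9 - 1*(-49))) = 1/(7230 + (9 + 49)) = 1/(7230 + 58) = 1/7288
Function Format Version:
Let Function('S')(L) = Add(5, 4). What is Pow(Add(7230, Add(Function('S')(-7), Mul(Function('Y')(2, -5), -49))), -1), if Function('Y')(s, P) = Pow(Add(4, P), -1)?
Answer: Rational(1, 7288) ≈ 0.00013721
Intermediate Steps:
Function('S')(L) = 9
Pow(Add(7230, Add(Function('S')(-7), Mul(Function('Y')(2, -5), -49))), -1) = Pow(Add(7230, Add(9, Mul(Pow(Add(4, -5), -1), -49))), -1) = Pow(Add(7230, Add(9, Mul(Pow(-1, -1), -49))), -1) = Pow(Add(7230, Add(9, Mul(-1, -49))), -1) = Pow(Add(7230, Add(9, 49)), -1) = Pow(Add(7230, 58), -1) = Pow(7288, -1) = Rational(1, 7288)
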